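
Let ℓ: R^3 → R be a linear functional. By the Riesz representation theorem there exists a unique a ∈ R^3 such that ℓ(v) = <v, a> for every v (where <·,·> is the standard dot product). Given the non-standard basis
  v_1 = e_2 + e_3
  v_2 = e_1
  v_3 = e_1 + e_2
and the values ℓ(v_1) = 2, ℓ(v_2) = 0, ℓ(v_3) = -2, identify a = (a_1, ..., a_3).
a = (0, -2, 4)

Write a = (a_1, ..., a_3) in the standard basis. For each basis vector v_i, ℓ(v_i) = <v_i, a> is a linear equation in the a_j's. Collect the n equations into a matrix system V a = ℓ, where row i of V is v_i (expressed in the standard basis). Since V is invertible (lower-triangular with 1s on the diagonal, up to permutation), solve by back-substitution:
  V =
[[0, 1, 1],
 [1, 0, 0],
 [1, 1, 0]]
  V a = (2, 0, -2)
Solving gives a = (0, -2, 4).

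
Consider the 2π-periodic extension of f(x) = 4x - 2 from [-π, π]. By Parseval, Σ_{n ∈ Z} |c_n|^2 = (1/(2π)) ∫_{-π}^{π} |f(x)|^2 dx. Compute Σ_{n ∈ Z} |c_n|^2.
Σ |c_n|^2 = 16π^2/3 + 4

Expand and integrate term by term over [-π, π]:
  ∫ (4x)^2 dx = 16·(2π^3/3); ∫ 2·4·(-2)·x dx = 0 (odd integrand); ∫ (-2)^2 dx = 4·2π.
So (1/(2π)) ∫_{-π}^{π} (4x - 2)^2 dx = 16π^2/3 + 4 = 16π^2/3 + 4.
Parseval ⇒ Σ |c_n|^2 = 16π^2/3 + 4.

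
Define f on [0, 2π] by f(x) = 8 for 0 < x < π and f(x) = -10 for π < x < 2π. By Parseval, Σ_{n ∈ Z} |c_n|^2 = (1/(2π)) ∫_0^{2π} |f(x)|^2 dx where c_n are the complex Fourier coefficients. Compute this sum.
Σ |c_n|^2 = 82

Parseval equates the L^2 energy of f (normalised by 1/(2π)) with the ℓ^2 sum of its Fourier coefficients: (1/(2π)) ∫_0^{2π} |f|^2 = Σ |c_n|^2.
Compute the left side: (1/(2π)) [∫_0^π 8^2 dx + ∫_π^{2π} (-10)^2 dx] = (1/(2π)) · (64π + 100π) = (64 + 100)/2 = 82.
So Σ_{n ∈ Z} |c_n|^2 = 82.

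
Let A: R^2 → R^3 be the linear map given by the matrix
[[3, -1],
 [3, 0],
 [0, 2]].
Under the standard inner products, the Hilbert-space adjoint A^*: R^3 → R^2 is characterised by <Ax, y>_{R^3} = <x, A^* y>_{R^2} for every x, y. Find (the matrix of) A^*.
A^* = A^T =
[[3, 3, 0],
 [-1, 0, 2]]

For real matrices with standard dot products, the defining identity <Ax, y> = <x, A^* y> gives (Ax)^T y = x^T (A^*) y, i.e. x^T A^T y = x^T (A^*) y. Since this holds for all x, y, we must have A^* = A^T. Therefore
A^* =
[[3, 3, 0],
 [-1, 0, 2]].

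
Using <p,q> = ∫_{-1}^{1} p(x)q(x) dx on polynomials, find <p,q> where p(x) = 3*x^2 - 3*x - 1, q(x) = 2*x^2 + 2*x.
<p,q> = -44/15

Expand the product: p(x)·q(x) = 6*x^4 - 8*x^2 - 2*x.
∫_{-1}^{1} of each monomial x^k gives [2/(k+1) if k even, 0 if k odd]. Integrating term-by-term (or equivalently evaluating the antiderivative F(x) = 6*x^5/5 - 8*x^3/3 - x^2 at the endpoints):
  F(1) − F(−1) = -37/15 − (7/15) = -44/15.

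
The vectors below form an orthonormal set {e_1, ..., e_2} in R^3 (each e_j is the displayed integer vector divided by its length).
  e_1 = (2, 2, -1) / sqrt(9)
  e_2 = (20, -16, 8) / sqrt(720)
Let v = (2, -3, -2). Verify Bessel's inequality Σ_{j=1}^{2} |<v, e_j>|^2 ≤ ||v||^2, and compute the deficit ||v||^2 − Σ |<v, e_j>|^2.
Σ |<v, e_j>|^2 = 36/5; ||v||^2 = 17; deficit = 49/5

Write each e_j = u_j / sqrt(<u_j, u_j>) where u_j is the displayed integer vector. Then <v, e_j> = <v, u_j> / sqrt(<u_j, u_j>), so |<v, e_j>|^2 = <v, u_j>^2 / <u_j, u_j>.
Coefficients: <v, e_1> = 0/sqrt(9), <v, e_2> = 72/sqrt(720).
Square and sum: Σ |<v, e_j>|^2 = 36/5.
Compute ||v||^2 = v·v = 17.
Deficit = 17 − 36/5 = 49/5 ≥ 0, confirming Bessel's inequality. (The deficit equals ||v − Σ <v,e_j> e_j||^2, the squared distance from v to span{e_j}.)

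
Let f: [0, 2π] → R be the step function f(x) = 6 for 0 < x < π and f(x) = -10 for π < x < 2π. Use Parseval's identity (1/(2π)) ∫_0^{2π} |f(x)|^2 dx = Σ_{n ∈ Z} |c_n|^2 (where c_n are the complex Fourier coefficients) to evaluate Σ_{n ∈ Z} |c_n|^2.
Σ |c_n|^2 = 68

Parseval equates the L^2 energy of f (normalised by 1/(2π)) with the ℓ^2 sum of its Fourier coefficients: (1/(2π)) ∫_0^{2π} |f|^2 = Σ |c_n|^2.
Compute the left side: (1/(2π)) [∫_0^π 6^2 dx + ∫_π^{2π} (-10)^2 dx] = (1/(2π)) · (36π + 100π) = (36 + 100)/2 = 68.
So Σ_{n ∈ Z} |c_n|^2 = 68.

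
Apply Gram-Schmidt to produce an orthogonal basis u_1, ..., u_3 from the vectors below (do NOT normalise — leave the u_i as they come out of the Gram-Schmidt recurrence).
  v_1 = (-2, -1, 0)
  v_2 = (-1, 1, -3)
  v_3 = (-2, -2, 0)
Orthogonal basis:
  u_1 = (-2, -1, 0)
  u_2 = (-3/5, 6/5, -3)
  u_3 = (1/3, -2/3, -1/3)

Apply the Gram-Schmidt recurrence
  u_1 = v_1
  u_i = v_i − Σ_{j<i} ((v_i · u_j) / (u_j · u_j)) · u_j.

Step by step this gives:
  u_1 = (-2, -1, 0)
  u_2 = (-3/5, 6/5, -3)
  u_3 = (1/3, -2/3, -1/3)

Orthogonality check:
  u_2 · u_1 = 0 (should be 0)
  u_3 · u_1 = 0 (should be 0)
  u_3 · u_2 = 0 (should be 0)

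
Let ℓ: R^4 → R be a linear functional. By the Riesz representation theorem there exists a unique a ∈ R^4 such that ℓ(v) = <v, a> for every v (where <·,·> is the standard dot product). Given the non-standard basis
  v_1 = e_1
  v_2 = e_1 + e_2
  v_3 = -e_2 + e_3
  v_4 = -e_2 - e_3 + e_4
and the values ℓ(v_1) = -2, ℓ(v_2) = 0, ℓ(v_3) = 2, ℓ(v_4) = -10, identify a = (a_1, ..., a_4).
a = (-2, 2, 4, -4)

Write a = (a_1, ..., a_4) in the standard basis. For each basis vector v_i, ℓ(v_i) = <v_i, a> is a linear equation in the a_j's. Collect the n equations into a matrix system V a = ℓ, where row i of V is v_i (expressed in the standard basis). Since V is invertible (lower-triangular with 1s on the diagonal, up to permutation), solve by back-substitution:
  V =
[[1, 0, 0, 0],
 [1, 1, 0, 0],
 [0, -1, 1, 0],
 [0, -1, -1, 1]]
  V a = (-2, 0, 2, -10)
Solving gives a = (-2, 2, 4, -4).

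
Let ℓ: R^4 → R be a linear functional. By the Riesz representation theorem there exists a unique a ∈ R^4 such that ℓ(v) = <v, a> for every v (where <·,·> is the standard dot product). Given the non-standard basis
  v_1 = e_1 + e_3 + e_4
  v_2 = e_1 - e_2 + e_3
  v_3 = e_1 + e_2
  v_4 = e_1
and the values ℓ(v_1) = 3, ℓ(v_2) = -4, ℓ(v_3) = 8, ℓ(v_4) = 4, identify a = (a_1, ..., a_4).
a = (4, 4, -4, 3)

Write a = (a_1, ..., a_4) in the standard basis. For each basis vector v_i, ℓ(v_i) = <v_i, a> is a linear equation in the a_j's. Collect the n equations into a matrix system V a = ℓ, where row i of V is v_i (expressed in the standard basis). Since V is invertible (lower-triangular with 1s on the diagonal, up to permutation), solve by back-substitution:
  V =
[[1, 0, 1, 1],
 [1, -1, 1, 0],
 [1, 1, 0, 0],
 [1, 0, 0, 0]]
  V a = (3, -4, 8, 4)
Solving gives a = (4, 4, -4, 3).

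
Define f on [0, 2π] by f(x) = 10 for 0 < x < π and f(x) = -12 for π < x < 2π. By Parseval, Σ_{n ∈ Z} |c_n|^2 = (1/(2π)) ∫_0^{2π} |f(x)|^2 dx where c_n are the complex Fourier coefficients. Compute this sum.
Σ |c_n|^2 = 122

Parseval equates the L^2 energy of f (normalised by 1/(2π)) with the ℓ^2 sum of its Fourier coefficients: (1/(2π)) ∫_0^{2π} |f|^2 = Σ |c_n|^2.
Compute the left side: (1/(2π)) [∫_0^π 10^2 dx + ∫_π^{2π} (-12)^2 dx] = (1/(2π)) · (100π + 144π) = (100 + 144)/2 = 122.
So Σ_{n ∈ Z} |c_n|^2 = 122.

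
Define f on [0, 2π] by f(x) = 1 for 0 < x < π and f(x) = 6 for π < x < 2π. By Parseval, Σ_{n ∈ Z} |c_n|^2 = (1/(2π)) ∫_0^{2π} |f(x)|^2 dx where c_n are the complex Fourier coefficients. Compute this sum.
Σ |c_n|^2 = 37/2

Parseval equates the L^2 energy of f (normalised by 1/(2π)) with the ℓ^2 sum of its Fourier coefficients: (1/(2π)) ∫_0^{2π} |f|^2 = Σ |c_n|^2.
Compute the left side: (1/(2π)) [∫_0^π 1^2 dx + ∫_π^{2π} 6^2 dx] = (1/(2π)) · (1π + 36π) = (1 + 36)/2 = 37/2.
So Σ_{n ∈ Z} |c_n|^2 = 37/2.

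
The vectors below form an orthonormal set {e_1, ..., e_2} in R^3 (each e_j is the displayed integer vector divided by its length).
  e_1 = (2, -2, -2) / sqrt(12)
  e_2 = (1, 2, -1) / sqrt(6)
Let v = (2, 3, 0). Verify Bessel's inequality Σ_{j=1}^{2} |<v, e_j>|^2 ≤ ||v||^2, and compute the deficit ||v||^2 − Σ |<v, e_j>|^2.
Σ |<v, e_j>|^2 = 11; ||v||^2 = 13; deficit = 2

Write each e_j = u_j / sqrt(<u_j, u_j>) where u_j is the displayed integer vector. Then <v, e_j> = <v, u_j> / sqrt(<u_j, u_j>), so |<v, e_j>|^2 = <v, u_j>^2 / <u_j, u_j>.
Coefficients: <v, e_1> = -2/sqrt(12), <v, e_2> = 8/sqrt(6).
Square and sum: Σ |<v, e_j>|^2 = 11.
Compute ||v||^2 = v·v = 13.
Deficit = 13 − 11 = 2 ≥ 0, confirming Bessel's inequality. (The deficit equals ||v − Σ <v,e_j> e_j||^2, the squared distance from v to span{e_j}.)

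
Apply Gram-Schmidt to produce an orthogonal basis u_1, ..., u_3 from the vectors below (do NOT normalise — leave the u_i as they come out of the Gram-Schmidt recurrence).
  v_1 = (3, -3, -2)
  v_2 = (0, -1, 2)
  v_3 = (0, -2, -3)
Orthogonal basis:
  u_1 = (3, -3, -2)
  u_2 = (3/22, -25/22, 21/11)
  u_3 = (-168/109, -126/109, -63/109)

Apply the Gram-Schmidt recurrence
  u_1 = v_1
  u_i = v_i − Σ_{j<i} ((v_i · u_j) / (u_j · u_j)) · u_j.

Step by step this gives:
  u_1 = (3, -3, -2)
  u_2 = (3/22, -25/22, 21/11)
  u_3 = (-168/109, -126/109, -63/109)

Orthogonality check:
  u_2 · u_1 = 0 (should be 0)
  u_3 · u_1 = 0 (should be 0)
  u_3 · u_2 = 0 (should be 0)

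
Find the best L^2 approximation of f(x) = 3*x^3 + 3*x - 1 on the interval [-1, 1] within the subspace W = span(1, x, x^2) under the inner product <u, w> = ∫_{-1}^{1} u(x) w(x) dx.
g(x) = 24*x/5 - 1

The best approximation g ∈ W is the orthogonal projection of f onto W. Writing g = a_0 + a_1 x + a_2 x^2, the coefficients solve the normal equations G · a = b where
  G_{ij} = <φ_i, φ_j> and b_i = <f, φ_i>, with φ_0 = 1, φ_1 = x, φ_2 = x^2.
G =
  [2, 0, 2/3]
  [0, 2/3, 0]
  [2/3, 0, 2/5],
b = (-2, 16/5, -2/3).
Solving gives a_0 = -1, a_1 = 24/5, a_2 = 0, so
  g(x) = 24*x/5 - 1.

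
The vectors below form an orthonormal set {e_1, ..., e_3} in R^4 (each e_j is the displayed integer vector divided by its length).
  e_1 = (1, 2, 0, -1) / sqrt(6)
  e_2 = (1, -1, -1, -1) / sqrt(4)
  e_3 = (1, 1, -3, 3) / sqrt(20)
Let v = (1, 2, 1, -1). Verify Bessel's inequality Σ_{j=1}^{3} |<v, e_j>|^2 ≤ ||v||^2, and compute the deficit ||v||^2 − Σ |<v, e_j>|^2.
Σ |<v, e_j>|^2 = 67/10; ||v||^2 = 7; deficit = 3/10

Write each e_j = u_j / sqrt(<u_j, u_j>) where u_j is the displayed integer vector. Then <v, e_j> = <v, u_j> / sqrt(<u_j, u_j>), so |<v, e_j>|^2 = <v, u_j>^2 / <u_j, u_j>.
Coefficients: <v, e_1> = 6/sqrt(6), <v, e_2> = -1/sqrt(4), <v, e_3> = -3/sqrt(20).
Square and sum: Σ |<v, e_j>|^2 = 67/10.
Compute ||v||^2 = v·v = 7.
Deficit = 7 − 67/10 = 3/10 ≥ 0, confirming Bessel's inequality. (The deficit equals ||v − Σ <v,e_j> e_j||^2, the squared distance from v to span{e_j}.)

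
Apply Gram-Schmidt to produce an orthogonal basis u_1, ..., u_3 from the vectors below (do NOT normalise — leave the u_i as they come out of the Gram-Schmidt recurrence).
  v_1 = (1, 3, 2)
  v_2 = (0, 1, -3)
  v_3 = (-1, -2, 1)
Orthogonal basis:
  u_1 = (1, 3, 2)
  u_2 = (3/14, 23/14, -18/7)
  u_3 = (-66/131, 18/131, 6/131)

Apply the Gram-Schmidt recurrence
  u_1 = v_1
  u_i = v_i − Σ_{j<i} ((v_i · u_j) / (u_j · u_j)) · u_j.

Step by step this gives:
  u_1 = (1, 3, 2)
  u_2 = (3/14, 23/14, -18/7)
  u_3 = (-66/131, 18/131, 6/131)

Orthogonality check:
  u_2 · u_1 = 0 (should be 0)
  u_3 · u_1 = 0 (should be 0)
  u_3 · u_2 = 0 (should be 0)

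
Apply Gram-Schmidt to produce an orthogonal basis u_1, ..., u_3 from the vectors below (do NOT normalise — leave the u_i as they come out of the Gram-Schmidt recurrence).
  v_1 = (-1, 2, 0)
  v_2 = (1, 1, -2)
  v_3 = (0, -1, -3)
Orthogonal basis:
  u_1 = (-1, 2, 0)
  u_2 = (6/5, 3/5, -2)
  u_3 = (-44/29, -22/29, -33/29)

Apply the Gram-Schmidt recurrence
  u_1 = v_1
  u_i = v_i − Σ_{j<i} ((v_i · u_j) / (u_j · u_j)) · u_j.

Step by step this gives:
  u_1 = (-1, 2, 0)
  u_2 = (6/5, 3/5, -2)
  u_3 = (-44/29, -22/29, -33/29)

Orthogonality check:
  u_2 · u_1 = 0 (should be 0)
  u_3 · u_1 = 0 (should be 0)
  u_3 · u_2 = 0 (should be 0)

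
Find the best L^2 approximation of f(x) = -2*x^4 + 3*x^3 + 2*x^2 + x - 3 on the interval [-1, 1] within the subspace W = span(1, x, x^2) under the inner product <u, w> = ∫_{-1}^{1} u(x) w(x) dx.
g(x) = 2*x^2/7 + 14*x/5 - 99/35

The best approximation g ∈ W is the orthogonal projection of f onto W. Writing g = a_0 + a_1 x + a_2 x^2, the coefficients solve the normal equations G · a = b where
  G_{ij} = <φ_i, φ_j> and b_i = <f, φ_i>, with φ_0 = 1, φ_1 = x, φ_2 = x^2.
G =
  [2, 0, 2/3]
  [0, 2/3, 0]
  [2/3, 0, 2/5],
b = (-82/15, 28/15, -62/35).
Solving gives a_0 = -99/35, a_1 = 14/5, a_2 = 2/7, so
  g(x) = 2*x^2/7 + 14*x/5 - 99/35.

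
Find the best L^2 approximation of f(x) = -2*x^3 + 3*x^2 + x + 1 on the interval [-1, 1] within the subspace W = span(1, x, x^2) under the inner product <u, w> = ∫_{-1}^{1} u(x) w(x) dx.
g(x) = 3*x^2 - x/5 + 1

The best approximation g ∈ W is the orthogonal projection of f onto W. Writing g = a_0 + a_1 x + a_2 x^2, the coefficients solve the normal equations G · a = b where
  G_{ij} = <φ_i, φ_j> and b_i = <f, φ_i>, with φ_0 = 1, φ_1 = x, φ_2 = x^2.
G =
  [2, 0, 2/3]
  [0, 2/3, 0]
  [2/3, 0, 2/5],
b = (4, -2/15, 28/15).
Solving gives a_0 = 1, a_1 = -1/5, a_2 = 3, so
  g(x) = 3*x^2 - x/5 + 1.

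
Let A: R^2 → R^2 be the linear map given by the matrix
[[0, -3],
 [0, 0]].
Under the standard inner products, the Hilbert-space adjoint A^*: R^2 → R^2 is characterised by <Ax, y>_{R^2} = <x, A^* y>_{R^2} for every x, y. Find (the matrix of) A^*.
A^* = A^T =
[[0, 0],
 [-3, 0]]

For real matrices with standard dot products, the defining identity <Ax, y> = <x, A^* y> gives (Ax)^T y = x^T (A^*) y, i.e. x^T A^T y = x^T (A^*) y. Since this holds for all x, y, we must have A^* = A^T. Therefore
A^* =
[[0, 0],
 [-3, 0]].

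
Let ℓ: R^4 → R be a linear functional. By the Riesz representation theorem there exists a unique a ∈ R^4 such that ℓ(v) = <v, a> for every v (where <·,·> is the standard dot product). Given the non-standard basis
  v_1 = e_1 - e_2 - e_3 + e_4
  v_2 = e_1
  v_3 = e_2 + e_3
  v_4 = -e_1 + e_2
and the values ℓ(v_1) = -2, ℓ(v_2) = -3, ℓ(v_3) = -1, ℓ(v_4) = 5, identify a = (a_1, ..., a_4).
a = (-3, 2, -3, 0)

Write a = (a_1, ..., a_4) in the standard basis. For each basis vector v_i, ℓ(v_i) = <v_i, a> is a linear equation in the a_j's. Collect the n equations into a matrix system V a = ℓ, where row i of V is v_i (expressed in the standard basis). Since V is invertible (lower-triangular with 1s on the diagonal, up to permutation), solve by back-substitution:
  V =
[[1, -1, -1, 1],
 [1, 0, 0, 0],
 [0, 1, 1, 0],
 [-1, 1, 0, 0]]
  V a = (-2, -3, -1, 5)
Solving gives a = (-3, 2, -3, 0).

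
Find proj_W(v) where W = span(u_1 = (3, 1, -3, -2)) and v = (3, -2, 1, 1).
proj_W(v) = (6/23, 2/23, -6/23, -4/23)

Set up U = [u_1 | ... | u_1] ∈ R^(4×1). The projector onto W = col(U) is P = U (U^T U)^(-1) U^T.
Compute U^T U =
  [23],
and U^T v = (2).
Solve U^T U · c = U^T v for the coefficients: c = (2/23). The projection is proj_W(v) = U c.
Check: (v - proj_W(v)) · u_1 = 0  (should be 0).
Result: proj_W(v) = (6/23, 2/23, -6/23, -4/23).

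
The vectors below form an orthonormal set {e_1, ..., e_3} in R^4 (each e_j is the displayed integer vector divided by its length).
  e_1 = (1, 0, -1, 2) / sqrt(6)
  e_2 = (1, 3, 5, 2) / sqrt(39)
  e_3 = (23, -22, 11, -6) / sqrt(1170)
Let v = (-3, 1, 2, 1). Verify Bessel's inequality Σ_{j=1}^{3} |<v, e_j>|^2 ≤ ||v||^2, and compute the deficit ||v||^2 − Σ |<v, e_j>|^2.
Σ |<v, e_j>|^2 = 10; ||v||^2 = 15; deficit = 5

Write each e_j = u_j / sqrt(<u_j, u_j>) where u_j is the displayed integer vector. Then <v, e_j> = <v, u_j> / sqrt(<u_j, u_j>), so |<v, e_j>|^2 = <v, u_j>^2 / <u_j, u_j>.
Coefficients: <v, e_1> = -3/sqrt(6), <v, e_2> = 12/sqrt(39), <v, e_3> = -75/sqrt(1170).
Square and sum: Σ |<v, e_j>|^2 = 10.
Compute ||v||^2 = v·v = 15.
Deficit = 15 − 10 = 5 ≥ 0, confirming Bessel's inequality. (The deficit equals ||v − Σ <v,e_j> e_j||^2, the squared distance from v to span{e_j}.)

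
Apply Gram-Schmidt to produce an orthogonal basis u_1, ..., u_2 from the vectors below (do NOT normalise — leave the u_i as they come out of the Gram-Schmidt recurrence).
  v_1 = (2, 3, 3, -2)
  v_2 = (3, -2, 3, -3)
Orthogonal basis:
  u_1 = (2, 3, 3, -2)
  u_2 = (24/13, -97/26, 33/26, -24/13)

Apply the Gram-Schmidt recurrence
  u_1 = v_1
  u_i = v_i − Σ_{j<i} ((v_i · u_j) / (u_j · u_j)) · u_j.

Step by step this gives:
  u_1 = (2, 3, 3, -2)
  u_2 = (24/13, -97/26, 33/26, -24/13)

Orthogonality check:
  u_2 · u_1 = 0 (should be 0)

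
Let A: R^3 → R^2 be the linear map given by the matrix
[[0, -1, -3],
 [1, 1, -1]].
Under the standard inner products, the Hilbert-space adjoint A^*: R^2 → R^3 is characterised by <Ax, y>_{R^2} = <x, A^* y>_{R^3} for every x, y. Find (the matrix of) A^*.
A^* = A^T =
[[0, 1],
 [-1, 1],
 [-3, -1]]

For real matrices with standard dot products, the defining identity <Ax, y> = <x, A^* y> gives (Ax)^T y = x^T (A^*) y, i.e. x^T A^T y = x^T (A^*) y. Since this holds for all x, y, we must have A^* = A^T. Therefore
A^* =
[[0, 1],
 [-1, 1],
 [-3, -1]].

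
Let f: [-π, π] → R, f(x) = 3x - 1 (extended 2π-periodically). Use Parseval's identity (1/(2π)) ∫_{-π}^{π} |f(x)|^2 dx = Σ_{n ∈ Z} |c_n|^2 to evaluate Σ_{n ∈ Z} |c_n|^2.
Σ |c_n|^2 = 3π^2 + 1

Expand and integrate term by term over [-π, π]:
  ∫ (3x)^2 dx = 9·(2π^3/3); ∫ 2·3·(-1)·x dx = 0 (odd integrand); ∫ (-1)^2 dx = 1·2π.
So (1/(2π)) ∫_{-π}^{π} (3x - 1)^2 dx = 9π^2/3 + 1 = 3π^2 + 1.
Parseval ⇒ Σ |c_n|^2 = 3π^2 + 1.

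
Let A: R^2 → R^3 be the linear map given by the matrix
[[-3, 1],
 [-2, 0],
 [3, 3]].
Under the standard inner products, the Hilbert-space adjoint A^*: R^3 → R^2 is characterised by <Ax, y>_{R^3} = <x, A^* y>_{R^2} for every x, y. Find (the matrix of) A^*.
A^* = A^T =
[[-3, -2, 3],
 [1, 0, 3]]

For real matrices with standard dot products, the defining identity <Ax, y> = <x, A^* y> gives (Ax)^T y = x^T (A^*) y, i.e. x^T A^T y = x^T (A^*) y. Since this holds for all x, y, we must have A^* = A^T. Therefore
A^* =
[[-3, -2, 3],
 [1, 0, 3]].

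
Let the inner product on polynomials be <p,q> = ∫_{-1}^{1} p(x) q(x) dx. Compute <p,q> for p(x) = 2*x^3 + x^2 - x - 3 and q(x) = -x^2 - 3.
<p,q> = 88/5

Expand the product: p(x)·q(x) = -2*x^5 - x^4 - 5*x^3 + 3*x + 9.
∫_{-1}^{1} of each monomial x^k gives [2/(k+1) if k even, 0 if k odd]. Integrating term-by-term (or equivalently evaluating the antiderivative F(x) = -x^6/3 - x^5/5 - 5*x^4/4 + 3*x^2/2 + 9*x at the endpoints):
  F(1) − F(−1) = 523/60 − (-533/60) = 88/5.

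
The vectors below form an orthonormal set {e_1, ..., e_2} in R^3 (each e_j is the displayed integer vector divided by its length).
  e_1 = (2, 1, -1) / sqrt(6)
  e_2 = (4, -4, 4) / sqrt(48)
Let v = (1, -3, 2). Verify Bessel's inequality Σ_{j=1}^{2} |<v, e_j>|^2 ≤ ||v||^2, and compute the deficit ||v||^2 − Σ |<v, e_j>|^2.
Σ |<v, e_j>|^2 = 27/2; ||v||^2 = 14; deficit = 1/2

Write each e_j = u_j / sqrt(<u_j, u_j>) where u_j is the displayed integer vector. Then <v, e_j> = <v, u_j> / sqrt(<u_j, u_j>), so |<v, e_j>|^2 = <v, u_j>^2 / <u_j, u_j>.
Coefficients: <v, e_1> = -3/sqrt(6), <v, e_2> = 24/sqrt(48).
Square and sum: Σ |<v, e_j>|^2 = 27/2.
Compute ||v||^2 = v·v = 14.
Deficit = 14 − 27/2 = 1/2 ≥ 0, confirming Bessel's inequality. (The deficit equals ||v − Σ <v,e_j> e_j||^2, the squared distance from v to span{e_j}.)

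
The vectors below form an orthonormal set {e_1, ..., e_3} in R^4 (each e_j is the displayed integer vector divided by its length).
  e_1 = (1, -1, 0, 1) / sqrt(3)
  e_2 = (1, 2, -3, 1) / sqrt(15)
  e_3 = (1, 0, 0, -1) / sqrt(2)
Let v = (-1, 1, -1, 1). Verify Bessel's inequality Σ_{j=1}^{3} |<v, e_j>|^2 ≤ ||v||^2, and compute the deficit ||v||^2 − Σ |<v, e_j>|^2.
Σ |<v, e_j>|^2 = 4; ||v||^2 = 4; deficit = 0

Write each e_j = u_j / sqrt(<u_j, u_j>) where u_j is the displayed integer vector. Then <v, e_j> = <v, u_j> / sqrt(<u_j, u_j>), so |<v, e_j>|^2 = <v, u_j>^2 / <u_j, u_j>.
Coefficients: <v, e_1> = -1/sqrt(3), <v, e_2> = 5/sqrt(15), <v, e_3> = -2/sqrt(2).
Square and sum: Σ |<v, e_j>|^2 = 4.
Compute ||v||^2 = v·v = 4.
Deficit = 4 − 4 = 0 ≥ 0, confirming Bessel's inequality. (The deficit equals ||v − Σ <v,e_j> e_j||^2, the squared distance from v to span{e_j}.)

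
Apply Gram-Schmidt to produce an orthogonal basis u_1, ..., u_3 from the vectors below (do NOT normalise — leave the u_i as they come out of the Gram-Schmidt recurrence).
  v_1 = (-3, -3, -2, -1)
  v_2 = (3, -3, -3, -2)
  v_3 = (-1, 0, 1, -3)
Orthogonal basis:
  u_1 = (-3, -3, -2, -1)
  u_2 = (93/23, -45/23, -53/23, -38/23)
  u_3 = (-181/649, 276/649, 801/649, -1887/649)

Apply the Gram-Schmidt recurrence
  u_1 = v_1
  u_i = v_i − Σ_{j<i} ((v_i · u_j) / (u_j · u_j)) · u_j.

Step by step this gives:
  u_1 = (-3, -3, -2, -1)
  u_2 = (93/23, -45/23, -53/23, -38/23)
  u_3 = (-181/649, 276/649, 801/649, -1887/649)

Orthogonality check:
  u_2 · u_1 = 0 (should be 0)
  u_3 · u_1 = 0 (should be 0)
  u_3 · u_2 = 0 (should be 0)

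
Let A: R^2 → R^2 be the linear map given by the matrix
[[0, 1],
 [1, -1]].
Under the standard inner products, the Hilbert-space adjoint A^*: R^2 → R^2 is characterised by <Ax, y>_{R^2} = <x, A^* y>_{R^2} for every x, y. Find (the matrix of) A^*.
A^* = A^T =
[[0, 1],
 [1, -1]]

For real matrices with standard dot products, the defining identity <Ax, y> = <x, A^* y> gives (Ax)^T y = x^T (A^*) y, i.e. x^T A^T y = x^T (A^*) y. Since this holds for all x, y, we must have A^* = A^T. Therefore
A^* =
[[0, 1],
 [1, -1]].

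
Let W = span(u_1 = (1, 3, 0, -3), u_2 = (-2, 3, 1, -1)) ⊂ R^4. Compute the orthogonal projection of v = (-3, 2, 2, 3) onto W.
proj_W(v) = (-738/185, 207/185, 269/185, 331/185)

Set up U = [u_1 | ... | u_2] ∈ R^(4×2). The projector onto W = col(U) is P = U (U^T U)^(-1) U^T.
Compute U^T U =
  [19, 10]
  [10, 15],
and U^T v = (-6, 11).
Solve U^T U · c = U^T v for the coefficients: c = (-40/37, 269/185). The projection is proj_W(v) = U c.
Check: (v - proj_W(v)) · u_1 = 0  (should be 0).
Check: (v - proj_W(v)) · u_2 = 0  (should be 0).
Result: proj_W(v) = (-738/185, 207/185, 269/185, 331/185).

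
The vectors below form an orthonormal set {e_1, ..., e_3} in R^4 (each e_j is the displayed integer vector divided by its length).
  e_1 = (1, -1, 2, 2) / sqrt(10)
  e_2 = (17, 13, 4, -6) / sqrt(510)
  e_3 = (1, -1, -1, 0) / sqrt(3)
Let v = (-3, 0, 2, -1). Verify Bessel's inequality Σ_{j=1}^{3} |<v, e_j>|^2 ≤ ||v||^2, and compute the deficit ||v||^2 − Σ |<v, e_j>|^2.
Σ |<v, e_j>|^2 = 189/17; ||v||^2 = 14; deficit = 49/17

Write each e_j = u_j / sqrt(<u_j, u_j>) where u_j is the displayed integer vector. Then <v, e_j> = <v, u_j> / sqrt(<u_j, u_j>), so |<v, e_j>|^2 = <v, u_j>^2 / <u_j, u_j>.
Coefficients: <v, e_1> = -1/sqrt(10), <v, e_2> = -37/sqrt(510), <v, e_3> = -5/sqrt(3).
Square and sum: Σ |<v, e_j>|^2 = 189/17.
Compute ||v||^2 = v·v = 14.
Deficit = 14 − 189/17 = 49/17 ≥ 0, confirming Bessel's inequality. (The deficit equals ||v − Σ <v,e_j> e_j||^2, the squared distance from v to span{e_j}.)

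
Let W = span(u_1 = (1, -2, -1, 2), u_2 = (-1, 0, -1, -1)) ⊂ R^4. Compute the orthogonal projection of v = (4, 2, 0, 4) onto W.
proj_W(v) = (36/13, -8/13, 28/13, 40/13)

Set up U = [u_1 | ... | u_2] ∈ R^(4×2). The projector onto W = col(U) is P = U (U^T U)^(-1) U^T.
Compute U^T U =
  [10, -2]
  [-2, 3],
and U^T v = (8, -8).
Solve U^T U · c = U^T v for the coefficients: c = (4/13, -32/13). The projection is proj_W(v) = U c.
Check: (v - proj_W(v)) · u_1 = 0  (should be 0).
Check: (v - proj_W(v)) · u_2 = 0  (should be 0).
Result: proj_W(v) = (36/13, -8/13, 28/13, 40/13).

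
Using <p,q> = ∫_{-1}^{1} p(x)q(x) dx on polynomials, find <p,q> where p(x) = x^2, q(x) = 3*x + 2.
<p,q> = 4/3

Expand the product: p(x)·q(x) = 3*x^3 + 2*x^2.
∫_{-1}^{1} of each monomial x^k gives [2/(k+1) if k even, 0 if k odd]. Integrating term-by-term (or equivalently evaluating the antiderivative F(x) = 3*x^4/4 + 2*x^3/3 at the endpoints):
  F(1) − F(−1) = 17/12 − (1/12) = 4/3.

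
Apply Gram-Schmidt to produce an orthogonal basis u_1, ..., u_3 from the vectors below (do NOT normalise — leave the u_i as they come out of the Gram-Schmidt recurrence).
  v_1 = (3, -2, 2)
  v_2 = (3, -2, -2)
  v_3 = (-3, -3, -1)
Orthogonal basis:
  u_1 = (3, -2, 2)
  u_2 = (24/17, -16/17, -52/17)
  u_3 = (-30/13, -45/13, 0)

Apply the Gram-Schmidt recurrence
  u_1 = v_1
  u_i = v_i − Σ_{j<i} ((v_i · u_j) / (u_j · u_j)) · u_j.

Step by step this gives:
  u_1 = (3, -2, 2)
  u_2 = (24/17, -16/17, -52/17)
  u_3 = (-30/13, -45/13, 0)

Orthogonality check:
  u_2 · u_1 = 0 (should be 0)
  u_3 · u_1 = 0 (should be 0)
  u_3 · u_2 = 0 (should be 0)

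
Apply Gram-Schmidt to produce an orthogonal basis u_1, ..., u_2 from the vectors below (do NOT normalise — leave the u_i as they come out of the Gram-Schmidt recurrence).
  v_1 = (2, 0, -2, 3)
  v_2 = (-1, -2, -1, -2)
Orthogonal basis:
  u_1 = (2, 0, -2, 3)
  u_2 = (-5/17, -2, -29/17, -16/17)

Apply the Gram-Schmidt recurrence
  u_1 = v_1
  u_i = v_i − Σ_{j<i} ((v_i · u_j) / (u_j · u_j)) · u_j.

Step by step this gives:
  u_1 = (2, 0, -2, 3)
  u_2 = (-5/17, -2, -29/17, -16/17)

Orthogonality check:
  u_2 · u_1 = 0 (should be 0)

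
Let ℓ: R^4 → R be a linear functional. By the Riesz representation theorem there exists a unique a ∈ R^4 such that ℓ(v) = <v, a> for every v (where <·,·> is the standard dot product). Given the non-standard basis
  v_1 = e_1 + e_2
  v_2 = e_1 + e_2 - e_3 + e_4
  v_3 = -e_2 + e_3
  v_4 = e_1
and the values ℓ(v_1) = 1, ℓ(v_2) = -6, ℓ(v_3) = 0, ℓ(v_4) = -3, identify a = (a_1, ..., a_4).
a = (-3, 4, 4, -3)

Write a = (a_1, ..., a_4) in the standard basis. For each basis vector v_i, ℓ(v_i) = <v_i, a> is a linear equation in the a_j's. Collect the n equations into a matrix system V a = ℓ, where row i of V is v_i (expressed in the standard basis). Since V is invertible (lower-triangular with 1s on the diagonal, up to permutation), solve by back-substitution:
  V =
[[1, 1, 0, 0],
 [1, 1, -1, 1],
 [0, -1, 1, 0],
 [1, 0, 0, 0]]
  V a = (1, -6, 0, -3)
Solving gives a = (-3, 4, 4, -3).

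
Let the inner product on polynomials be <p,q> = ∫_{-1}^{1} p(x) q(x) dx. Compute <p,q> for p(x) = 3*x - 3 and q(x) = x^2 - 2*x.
<p,q> = -6

Expand the product: p(x)·q(x) = 3*x^3 - 9*x^2 + 6*x.
∫_{-1}^{1} of each monomial x^k gives [2/(k+1) if k even, 0 if k odd]. Integrating term-by-term (or equivalently evaluating the antiderivative F(x) = 3*x^4/4 - 3*x^3 + 3*x^2 at the endpoints):
  F(1) − F(−1) = 3/4 − (27/4) = -6.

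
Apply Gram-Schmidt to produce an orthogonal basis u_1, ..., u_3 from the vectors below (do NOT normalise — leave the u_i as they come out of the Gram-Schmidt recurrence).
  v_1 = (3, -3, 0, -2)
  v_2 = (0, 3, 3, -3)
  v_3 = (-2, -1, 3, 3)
Orthogonal basis:
  u_1 = (3, -3, 0, -2)
  u_2 = (9/22, 57/22, 3, -36/11)
  u_3 = (-46/65, -118/65, 226/65, 108/65)

Apply the Gram-Schmidt recurrence
  u_1 = v_1
  u_i = v_i − Σ_{j<i} ((v_i · u_j) / (u_j · u_j)) · u_j.

Step by step this gives:
  u_1 = (3, -3, 0, -2)
  u_2 = (9/22, 57/22, 3, -36/11)
  u_3 = (-46/65, -118/65, 226/65, 108/65)

Orthogonality check:
  u_2 · u_1 = 0 (should be 0)
  u_3 · u_1 = 0 (should be 0)
  u_3 · u_2 = 0 (should be 0)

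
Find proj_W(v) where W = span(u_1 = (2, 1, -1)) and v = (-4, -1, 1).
proj_W(v) = (-10/3, -5/3, 5/3)

Set up U = [u_1 | ... | u_1] ∈ R^(3×1). The projector onto W = col(U) is P = U (U^T U)^(-1) U^T.
Compute U^T U =
  [6],
and U^T v = (-10).
Solve U^T U · c = U^T v for the coefficients: c = (-5/3). The projection is proj_W(v) = U c.
Check: (v - proj_W(v)) · u_1 = 0  (should be 0).
Result: proj_W(v) = (-10/3, -5/3, 5/3).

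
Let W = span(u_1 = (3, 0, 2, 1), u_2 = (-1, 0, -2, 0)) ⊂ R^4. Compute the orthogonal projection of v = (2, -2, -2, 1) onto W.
proj_W(v) = (38/21, 0, -40/21, 29/21)

Set up U = [u_1 | ... | u_2] ∈ R^(4×2). The projector onto W = col(U) is P = U (U^T U)^(-1) U^T.
Compute U^T U =
  [14, -7]
  [-7, 5],
and U^T v = (3, 2).
Solve U^T U · c = U^T v for the coefficients: c = (29/21, 7/3). The projection is proj_W(v) = U c.
Check: (v - proj_W(v)) · u_1 = 0  (should be 0).
Check: (v - proj_W(v)) · u_2 = 0  (should be 0).
Result: proj_W(v) = (38/21, 0, -40/21, 29/21).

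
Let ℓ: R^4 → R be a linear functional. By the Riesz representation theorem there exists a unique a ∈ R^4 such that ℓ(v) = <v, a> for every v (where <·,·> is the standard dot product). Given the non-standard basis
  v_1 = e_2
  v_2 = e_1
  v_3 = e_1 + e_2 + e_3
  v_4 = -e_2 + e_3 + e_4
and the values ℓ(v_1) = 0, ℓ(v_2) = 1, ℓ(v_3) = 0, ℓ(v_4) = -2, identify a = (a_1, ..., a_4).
a = (1, 0, -1, -1)

Write a = (a_1, ..., a_4) in the standard basis. For each basis vector v_i, ℓ(v_i) = <v_i, a> is a linear equation in the a_j's. Collect the n equations into a matrix system V a = ℓ, where row i of V is v_i (expressed in the standard basis). Since V is invertible (lower-triangular with 1s on the diagonal, up to permutation), solve by back-substitution:
  V =
[[0, 1, 0, 0],
 [1, 0, 0, 0],
 [1, 1, 1, 0],
 [0, -1, 1, 1]]
  V a = (0, 1, 0, -2)
Solving gives a = (1, 0, -1, -1).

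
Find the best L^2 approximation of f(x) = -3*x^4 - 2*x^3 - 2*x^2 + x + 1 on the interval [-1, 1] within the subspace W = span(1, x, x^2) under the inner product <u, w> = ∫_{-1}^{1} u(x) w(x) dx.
g(x) = -32*x^2/7 - x/5 + 44/35

The best approximation g ∈ W is the orthogonal projection of f onto W. Writing g = a_0 + a_1 x + a_2 x^2, the coefficients solve the normal equations G · a = b where
  G_{ij} = <φ_i, φ_j> and b_i = <f, φ_i>, with φ_0 = 1, φ_1 = x, φ_2 = x^2.
G =
  [2, 0, 2/3]
  [0, 2/3, 0]
  [2/3, 0, 2/5],
b = (-8/15, -2/15, -104/105).
Solving gives a_0 = 44/35, a_1 = -1/5, a_2 = -32/7, so
  g(x) = -32*x^2/7 - x/5 + 44/35.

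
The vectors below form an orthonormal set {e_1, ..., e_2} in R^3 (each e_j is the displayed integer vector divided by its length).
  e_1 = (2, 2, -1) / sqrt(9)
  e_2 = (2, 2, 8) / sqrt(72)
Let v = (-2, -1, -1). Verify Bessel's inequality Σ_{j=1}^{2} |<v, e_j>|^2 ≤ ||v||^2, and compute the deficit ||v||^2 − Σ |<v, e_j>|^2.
Σ |<v, e_j>|^2 = 11/2; ||v||^2 = 6; deficit = 1/2

Write each e_j = u_j / sqrt(<u_j, u_j>) where u_j is the displayed integer vector. Then <v, e_j> = <v, u_j> / sqrt(<u_j, u_j>), so |<v, e_j>|^2 = <v, u_j>^2 / <u_j, u_j>.
Coefficients: <v, e_1> = -5/sqrt(9), <v, e_2> = -14/sqrt(72).
Square and sum: Σ |<v, e_j>|^2 = 11/2.
Compute ||v||^2 = v·v = 6.
Deficit = 6 − 11/2 = 1/2 ≥ 0, confirming Bessel's inequality. (The deficit equals ||v − Σ <v,e_j> e_j||^2, the squared distance from v to span{e_j}.)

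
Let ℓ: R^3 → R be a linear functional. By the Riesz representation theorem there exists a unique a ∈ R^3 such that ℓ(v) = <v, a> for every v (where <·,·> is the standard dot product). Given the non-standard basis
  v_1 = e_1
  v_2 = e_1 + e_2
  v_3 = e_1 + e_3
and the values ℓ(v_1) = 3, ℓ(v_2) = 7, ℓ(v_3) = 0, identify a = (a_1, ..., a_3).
a = (3, 4, -3)

Write a = (a_1, ..., a_3) in the standard basis. For each basis vector v_i, ℓ(v_i) = <v_i, a> is a linear equation in the a_j's. Collect the n equations into a matrix system V a = ℓ, where row i of V is v_i (expressed in the standard basis). Since V is invertible (lower-triangular with 1s on the diagonal, up to permutation), solve by back-substitution:
  V =
[[1, 0, 0],
 [1, 1, 0],
 [1, 0, 1]]
  V a = (3, 7, 0)
Solving gives a = (3, 4, -3).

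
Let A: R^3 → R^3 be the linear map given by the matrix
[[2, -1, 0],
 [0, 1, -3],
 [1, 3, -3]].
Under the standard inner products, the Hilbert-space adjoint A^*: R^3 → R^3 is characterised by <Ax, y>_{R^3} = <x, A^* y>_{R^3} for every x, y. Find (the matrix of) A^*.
A^* = A^T =
[[2, 0, 1],
 [-1, 1, 3],
 [0, -3, -3]]

For real matrices with standard dot products, the defining identity <Ax, y> = <x, A^* y> gives (Ax)^T y = x^T (A^*) y, i.e. x^T A^T y = x^T (A^*) y. Since this holds for all x, y, we must have A^* = A^T. Therefore
A^* =
[[2, 0, 1],
 [-1, 1, 3],
 [0, -3, -3]].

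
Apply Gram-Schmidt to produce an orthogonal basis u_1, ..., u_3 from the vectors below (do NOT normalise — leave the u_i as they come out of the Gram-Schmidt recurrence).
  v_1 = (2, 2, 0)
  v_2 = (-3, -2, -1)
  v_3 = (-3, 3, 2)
Orthogonal basis:
  u_1 = (2, 2, 0)
  u_2 = (-1/2, 1/2, -1)
  u_3 = (-8/3, 8/3, 8/3)

Apply the Gram-Schmidt recurrence
  u_1 = v_1
  u_i = v_i − Σ_{j<i} ((v_i · u_j) / (u_j · u_j)) · u_j.

Step by step this gives:
  u_1 = (2, 2, 0)
  u_2 = (-1/2, 1/2, -1)
  u_3 = (-8/3, 8/3, 8/3)

Orthogonality check:
  u_2 · u_1 = 0 (should be 0)
  u_3 · u_1 = 0 (should be 0)
  u_3 · u_2 = 0 (should be 0)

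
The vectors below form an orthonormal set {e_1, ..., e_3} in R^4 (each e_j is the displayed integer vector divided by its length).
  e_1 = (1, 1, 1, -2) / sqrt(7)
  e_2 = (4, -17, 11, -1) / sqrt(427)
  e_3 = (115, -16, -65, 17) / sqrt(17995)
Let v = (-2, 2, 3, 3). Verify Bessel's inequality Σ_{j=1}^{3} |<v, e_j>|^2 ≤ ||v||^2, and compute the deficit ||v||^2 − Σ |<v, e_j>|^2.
Σ |<v, e_j>|^2 = 3181/295; ||v||^2 = 26; deficit = 4489/295

Write each e_j = u_j / sqrt(<u_j, u_j>) where u_j is the displayed integer vector. Then <v, e_j> = <v, u_j> / sqrt(<u_j, u_j>), so |<v, e_j>|^2 = <v, u_j>^2 / <u_j, u_j>.
Coefficients: <v, e_1> = -3/sqrt(7), <v, e_2> = -12/sqrt(427), <v, e_3> = -406/sqrt(17995).
Square and sum: Σ |<v, e_j>|^2 = 3181/295.
Compute ||v||^2 = v·v = 26.
Deficit = 26 − 3181/295 = 4489/295 ≥ 0, confirming Bessel's inequality. (The deficit equals ||v − Σ <v,e_j> e_j||^2, the squared distance from v to span{e_j}.)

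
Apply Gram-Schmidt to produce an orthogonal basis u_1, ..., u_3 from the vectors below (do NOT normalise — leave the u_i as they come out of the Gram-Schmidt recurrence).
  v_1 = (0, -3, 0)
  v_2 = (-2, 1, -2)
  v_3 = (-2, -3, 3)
Orthogonal basis:
  u_1 = (0, -3, 0)
  u_2 = (-2, 0, -2)
  u_3 = (-5/2, 0, 5/2)

Apply the Gram-Schmidt recurrence
  u_1 = v_1
  u_i = v_i − Σ_{j<i} ((v_i · u_j) / (u_j · u_j)) · u_j.

Step by step this gives:
  u_1 = (0, -3, 0)
  u_2 = (-2, 0, -2)
  u_3 = (-5/2, 0, 5/2)

Orthogonality check:
  u_2 · u_1 = 0 (should be 0)
  u_3 · u_1 = 0 (should be 0)
  u_3 · u_2 = 0 (should be 0)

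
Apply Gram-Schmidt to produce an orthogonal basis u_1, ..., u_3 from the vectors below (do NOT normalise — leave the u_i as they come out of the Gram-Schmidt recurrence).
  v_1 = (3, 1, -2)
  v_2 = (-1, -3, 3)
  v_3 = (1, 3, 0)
Orthogonal basis:
  u_1 = (3, 1, -2)
  u_2 = (11/7, -15/7, 9/7)
  u_3 = (36/61, 84/61, 96/61)

Apply the Gram-Schmidt recurrence
  u_1 = v_1
  u_i = v_i − Σ_{j<i} ((v_i · u_j) / (u_j · u_j)) · u_j.

Step by step this gives:
  u_1 = (3, 1, -2)
  u_2 = (11/7, -15/7, 9/7)
  u_3 = (36/61, 84/61, 96/61)

Orthogonality check:
  u_2 · u_1 = 0 (should be 0)
  u_3 · u_1 = 0 (should be 0)
  u_3 · u_2 = 0 (should be 0)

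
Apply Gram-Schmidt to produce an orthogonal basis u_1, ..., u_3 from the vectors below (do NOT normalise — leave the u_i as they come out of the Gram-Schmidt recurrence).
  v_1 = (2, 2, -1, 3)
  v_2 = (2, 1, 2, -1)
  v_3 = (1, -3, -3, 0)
Orthogonal basis:
  u_1 = (2, 2, -1, 3)
  u_2 = (17/9, 8/9, 37/18, -7/6)
  u_3 = (435/179, -406/179, -290/179, -116/179)

Apply the Gram-Schmidt recurrence
  u_1 = v_1
  u_i = v_i − Σ_{j<i} ((v_i · u_j) / (u_j · u_j)) · u_j.

Step by step this gives:
  u_1 = (2, 2, -1, 3)
  u_2 = (17/9, 8/9, 37/18, -7/6)
  u_3 = (435/179, -406/179, -290/179, -116/179)

Orthogonality check:
  u_2 · u_1 = 0 (should be 0)
  u_3 · u_1 = 0 (should be 0)
  u_3 · u_2 = 0 (should be 0)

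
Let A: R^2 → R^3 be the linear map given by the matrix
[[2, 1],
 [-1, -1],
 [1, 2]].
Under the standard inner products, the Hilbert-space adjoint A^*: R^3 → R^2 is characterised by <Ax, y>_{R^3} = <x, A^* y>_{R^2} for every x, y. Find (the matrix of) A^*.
A^* = A^T =
[[2, -1, 1],
 [1, -1, 2]]

For real matrices with standard dot products, the defining identity <Ax, y> = <x, A^* y> gives (Ax)^T y = x^T (A^*) y, i.e. x^T A^T y = x^T (A^*) y. Since this holds for all x, y, we must have A^* = A^T. Therefore
A^* =
[[2, -1, 1],
 [1, -1, 2]].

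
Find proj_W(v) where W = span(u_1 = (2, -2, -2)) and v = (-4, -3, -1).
proj_W(v) = (0, 0, 0)

Set up U = [u_1 | ... | u_1] ∈ R^(3×1). The projector onto W = col(U) is P = U (U^T U)^(-1) U^T.
Compute U^T U =
  [12],
and U^T v = (0).
Solve U^T U · c = U^T v for the coefficients: c = (0). The projection is proj_W(v) = U c.
Check: (v - proj_W(v)) · u_1 = 0  (should be 0).
Result: proj_W(v) = (0, 0, 0).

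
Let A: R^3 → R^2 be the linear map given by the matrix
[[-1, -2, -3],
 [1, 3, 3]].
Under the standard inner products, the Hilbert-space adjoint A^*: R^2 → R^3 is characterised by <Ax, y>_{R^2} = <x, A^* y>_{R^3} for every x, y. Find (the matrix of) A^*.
A^* = A^T =
[[-1, 1],
 [-2, 3],
 [-3, 3]]

For real matrices with standard dot products, the defining identity <Ax, y> = <x, A^* y> gives (Ax)^T y = x^T (A^*) y, i.e. x^T A^T y = x^T (A^*) y. Since this holds for all x, y, we must have A^* = A^T. Therefore
A^* =
[[-1, 1],
 [-2, 3],
 [-3, 3]].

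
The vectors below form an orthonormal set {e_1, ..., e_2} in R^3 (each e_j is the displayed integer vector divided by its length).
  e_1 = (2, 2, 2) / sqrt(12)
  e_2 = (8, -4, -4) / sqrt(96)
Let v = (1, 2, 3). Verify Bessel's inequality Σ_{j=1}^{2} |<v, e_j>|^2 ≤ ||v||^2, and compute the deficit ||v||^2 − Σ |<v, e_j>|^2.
Σ |<v, e_j>|^2 = 27/2; ||v||^2 = 14; deficit = 1/2

Write each e_j = u_j / sqrt(<u_j, u_j>) where u_j is the displayed integer vector. Then <v, e_j> = <v, u_j> / sqrt(<u_j, u_j>), so |<v, e_j>|^2 = <v, u_j>^2 / <u_j, u_j>.
Coefficients: <v, e_1> = 12/sqrt(12), <v, e_2> = -12/sqrt(96).
Square and sum: Σ |<v, e_j>|^2 = 27/2.
Compute ||v||^2 = v·v = 14.
Deficit = 14 − 27/2 = 1/2 ≥ 0, confirming Bessel's inequality. (The deficit equals ||v − Σ <v,e_j> e_j||^2, the squared distance from v to span{e_j}.)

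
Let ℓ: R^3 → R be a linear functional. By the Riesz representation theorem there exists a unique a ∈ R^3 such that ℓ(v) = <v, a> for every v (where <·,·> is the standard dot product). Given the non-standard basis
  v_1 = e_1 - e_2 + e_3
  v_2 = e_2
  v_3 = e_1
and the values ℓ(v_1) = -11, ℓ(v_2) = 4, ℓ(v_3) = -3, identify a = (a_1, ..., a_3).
a = (-3, 4, -4)

Write a = (a_1, ..., a_3) in the standard basis. For each basis vector v_i, ℓ(v_i) = <v_i, a> is a linear equation in the a_j's. Collect the n equations into a matrix system V a = ℓ, where row i of V is v_i (expressed in the standard basis). Since V is invertible (lower-triangular with 1s on the diagonal, up to permutation), solve by back-substitution:
  V =
[[1, -1, 1],
 [0, 1, 0],
 [1, 0, 0]]
  V a = (-11, 4, -3)
Solving gives a = (-3, 4, -4).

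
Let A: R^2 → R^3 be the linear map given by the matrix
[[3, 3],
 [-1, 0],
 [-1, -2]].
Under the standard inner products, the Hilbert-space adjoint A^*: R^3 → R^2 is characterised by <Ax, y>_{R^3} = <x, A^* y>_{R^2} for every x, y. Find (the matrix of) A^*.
A^* = A^T =
[[3, -1, -1],
 [3, 0, -2]]

For real matrices with standard dot products, the defining identity <Ax, y> = <x, A^* y> gives (Ax)^T y = x^T (A^*) y, i.e. x^T A^T y = x^T (A^*) y. Since this holds for all x, y, we must have A^* = A^T. Therefore
A^* =
[[3, -1, -1],
 [3, 0, -2]].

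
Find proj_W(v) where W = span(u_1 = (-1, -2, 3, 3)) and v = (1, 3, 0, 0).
proj_W(v) = (7/23, 14/23, -21/23, -21/23)

Set up U = [u_1 | ... | u_1] ∈ R^(4×1). The projector onto W = col(U) is P = U (U^T U)^(-1) U^T.
Compute U^T U =
  [23],
and U^T v = (-7).
Solve U^T U · c = U^T v for the coefficients: c = (-7/23). The projection is proj_W(v) = U c.
Check: (v - proj_W(v)) · u_1 = 0  (should be 0).
Result: proj_W(v) = (7/23, 14/23, -21/23, -21/23).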